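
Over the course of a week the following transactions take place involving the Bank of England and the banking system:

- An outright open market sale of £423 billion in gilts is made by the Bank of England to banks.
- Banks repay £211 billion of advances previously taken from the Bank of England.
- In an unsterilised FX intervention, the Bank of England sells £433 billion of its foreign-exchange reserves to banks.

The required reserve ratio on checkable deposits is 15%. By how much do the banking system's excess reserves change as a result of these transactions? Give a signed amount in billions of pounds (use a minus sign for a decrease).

-£1067 billion

OMO sale (to banks) £423 billion: reserves −£423B, deposits 0.
Discount-window repayment £211 billion: reserves −£211B, deposits 0.
FX sale £433 billion: reserves −£433B, deposits 0.
Totals: Δreserves = −£1067B, Δdeposits = 0.
Δrequired reserves = 15% × 0 = 0.
Δexcess reserves = Δreserves − Δrequired = −£1067B − (0) = -£1067 billion.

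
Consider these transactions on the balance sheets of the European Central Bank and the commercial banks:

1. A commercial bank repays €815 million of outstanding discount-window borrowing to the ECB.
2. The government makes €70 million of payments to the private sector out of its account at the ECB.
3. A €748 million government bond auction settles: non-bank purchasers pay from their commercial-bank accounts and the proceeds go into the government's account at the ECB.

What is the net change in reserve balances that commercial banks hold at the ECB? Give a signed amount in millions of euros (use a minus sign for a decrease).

ECB balance sheet:
  Assets:      Loans to banks −€815M
  Liabilities: Bank reserves −€1493M, Government deposits +€678M
So the change in reserve balances that commercial banks hold at the ECB is -€1493 million.

-€1493 million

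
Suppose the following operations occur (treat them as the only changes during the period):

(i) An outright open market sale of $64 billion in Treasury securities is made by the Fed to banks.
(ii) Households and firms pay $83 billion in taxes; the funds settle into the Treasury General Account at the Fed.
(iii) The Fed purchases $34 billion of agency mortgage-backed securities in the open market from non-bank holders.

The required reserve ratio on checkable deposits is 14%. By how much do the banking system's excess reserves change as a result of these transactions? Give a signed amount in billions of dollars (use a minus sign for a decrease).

-$106.14 billion

OMO sale (to banks) $64 billion: reserves −$64B, deposits 0.
Government account inflow $83 billion: reserves −$83B, deposits −$83B.
Asset purchase (from non-banks) $34 billion: reserves +$34B, deposits +$34B.
Totals: Δreserves = −$113B, Δdeposits = −$49B.
Δrequired reserves = 14% × −$49B = −$6.86B.
Δexcess reserves = Δreserves − Δrequired = −$113B − (−$6.86B) = -$106.14 billion.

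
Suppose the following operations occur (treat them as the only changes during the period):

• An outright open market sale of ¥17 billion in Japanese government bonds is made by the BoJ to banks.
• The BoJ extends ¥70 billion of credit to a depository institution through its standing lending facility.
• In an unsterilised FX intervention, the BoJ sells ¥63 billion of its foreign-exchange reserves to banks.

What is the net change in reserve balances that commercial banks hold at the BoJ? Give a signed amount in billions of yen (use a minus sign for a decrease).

OMO sale (to banks) ¥17 billion: the buying banks pay out of their reserve balances → −¥17B.
Discount-window loan ¥70 billion: the loan is credited to the bank's reserve account → +¥70B.
FX sale ¥63 billion: the buying banks pay out of their reserve balances → −¥63B.
Net: −17 + 70 − 63 = -¥10 billion.

-¥10 billion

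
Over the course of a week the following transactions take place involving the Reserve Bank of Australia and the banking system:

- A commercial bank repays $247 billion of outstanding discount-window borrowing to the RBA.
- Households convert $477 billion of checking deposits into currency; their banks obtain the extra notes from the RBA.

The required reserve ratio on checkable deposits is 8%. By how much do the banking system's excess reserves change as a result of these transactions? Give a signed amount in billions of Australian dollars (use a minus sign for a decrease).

Discount-window repayment $247 billion: reserves −$247B, deposits 0.
Currency withdrawal $477 billion: reserves −$477B, deposits −$477B.
Totals: Δreserves = −$724B, Δdeposits = −$477B.
Δrequired reserves = 8% × −$477B = −$38.16B.
Δexcess reserves = Δreserves − Δrequired = −$724B − (−$38.16B) = -$685.84 billion.

-$685.84 billion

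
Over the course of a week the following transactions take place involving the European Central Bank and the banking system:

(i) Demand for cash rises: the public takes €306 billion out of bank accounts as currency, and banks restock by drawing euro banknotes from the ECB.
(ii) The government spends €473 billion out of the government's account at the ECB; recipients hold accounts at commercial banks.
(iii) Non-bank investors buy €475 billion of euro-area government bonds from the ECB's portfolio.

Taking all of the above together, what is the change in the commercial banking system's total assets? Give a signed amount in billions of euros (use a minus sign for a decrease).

-€308 billion

ECB balance sheet:
  Assets:      Securities −€475B
  Liabilities: Bank reserves −€308B, Currency in circulation +€306B, Government deposits −€473B
Commercial banking system:
  Assets:      Reserves at CB −€308B
  Liabilities: Checkable deposits −€308B
Change in total bank assets = -€308 billion.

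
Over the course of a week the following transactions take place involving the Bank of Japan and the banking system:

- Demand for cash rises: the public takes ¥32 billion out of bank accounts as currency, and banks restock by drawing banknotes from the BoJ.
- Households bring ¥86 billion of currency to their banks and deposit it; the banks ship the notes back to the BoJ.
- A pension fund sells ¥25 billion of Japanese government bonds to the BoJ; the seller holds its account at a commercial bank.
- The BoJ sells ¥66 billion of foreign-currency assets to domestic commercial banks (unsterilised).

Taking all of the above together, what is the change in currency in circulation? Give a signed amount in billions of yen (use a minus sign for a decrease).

BoJ balance sheet:
  Assets:      Securities +¥25B, Foreign assets −¥66B
  Liabilities: Bank reserves +¥13B, Currency in circulation −¥54B
So the change in currency in circulation is -¥54 billion.

-¥54 billion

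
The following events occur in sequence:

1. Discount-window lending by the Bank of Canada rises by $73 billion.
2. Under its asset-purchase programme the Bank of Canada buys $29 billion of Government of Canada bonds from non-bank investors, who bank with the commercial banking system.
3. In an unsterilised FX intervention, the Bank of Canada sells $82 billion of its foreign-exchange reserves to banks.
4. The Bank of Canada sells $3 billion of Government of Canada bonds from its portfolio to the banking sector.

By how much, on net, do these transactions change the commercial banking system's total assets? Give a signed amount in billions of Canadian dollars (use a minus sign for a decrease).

Discount-window loan $73 billion: bank balance sheets expand → +$73B.
Asset purchase (from non-banks) $29 billion: bank balance sheets expand → +$29B.
FX sale $82 billion: just an asset swap on bank balance sheets → 0.
OMO sale (to banks) $3 billion: just an asset swap on bank balance sheets → 0.
Net: 73 + 29 + 0 + 0 = +$102 billion.

+$102 billion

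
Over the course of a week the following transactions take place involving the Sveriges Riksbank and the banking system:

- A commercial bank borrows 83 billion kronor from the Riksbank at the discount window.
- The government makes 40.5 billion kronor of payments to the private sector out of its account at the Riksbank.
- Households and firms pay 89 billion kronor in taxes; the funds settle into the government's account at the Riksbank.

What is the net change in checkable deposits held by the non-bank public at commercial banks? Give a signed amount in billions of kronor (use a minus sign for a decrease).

Discount-window loan 83 billion kronor: the counterparty is a bank, so public deposits are unchanged → 0.
Government spending 40.5 billion kronor: non-bank counterparties' bank balances rise → +40.5B.
Government account inflow 89 billion kronor: non-bank counterparties' bank balances fall → −89B.
Net: 0 + 40.5 − 89 = -48.5 billion.

-48.5 billion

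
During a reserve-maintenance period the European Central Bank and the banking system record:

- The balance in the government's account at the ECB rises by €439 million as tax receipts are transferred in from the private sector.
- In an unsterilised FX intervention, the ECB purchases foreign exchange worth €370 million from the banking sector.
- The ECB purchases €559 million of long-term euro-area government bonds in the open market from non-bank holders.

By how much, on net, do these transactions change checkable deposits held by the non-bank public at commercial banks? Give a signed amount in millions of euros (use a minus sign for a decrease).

+€120 million

Government account inflow €439 million: non-bank counterparties' bank balances fall → −€439M.
FX purchase €370 million: the counterparty is a bank, so public deposits are unchanged → 0.
Asset purchase (from non-banks) €559 million: non-bank counterparties' bank balances rise → +€559M.
Net: −439 + 0 + 559 = +€120 million.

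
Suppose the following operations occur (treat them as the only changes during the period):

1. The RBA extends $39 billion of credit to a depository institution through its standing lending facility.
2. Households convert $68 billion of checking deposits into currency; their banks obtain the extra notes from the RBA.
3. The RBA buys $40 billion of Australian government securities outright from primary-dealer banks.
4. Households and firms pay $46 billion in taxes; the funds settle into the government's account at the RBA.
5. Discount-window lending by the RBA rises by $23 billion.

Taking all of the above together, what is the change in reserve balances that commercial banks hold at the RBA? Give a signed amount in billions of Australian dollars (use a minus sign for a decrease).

-$12 billion

Discount-window loan $39 billion: the loan is credited to the bank's reserve account → +$39B.
Currency withdrawal $68 billion: banks swap reserves for currency → −$68B.
OMO purchase (from banks) $40 billion: the RBA pays by crediting reserve accounts → +$40B.
Government account inflow $46 billion: funds move from bank reserves into the government account → −$46B.
Discount-window loan $23 billion: the loan is credited to the bank's reserve account → +$23B.
Net: 39 − 68 + 40 − 46 + 23 = -$12 billion.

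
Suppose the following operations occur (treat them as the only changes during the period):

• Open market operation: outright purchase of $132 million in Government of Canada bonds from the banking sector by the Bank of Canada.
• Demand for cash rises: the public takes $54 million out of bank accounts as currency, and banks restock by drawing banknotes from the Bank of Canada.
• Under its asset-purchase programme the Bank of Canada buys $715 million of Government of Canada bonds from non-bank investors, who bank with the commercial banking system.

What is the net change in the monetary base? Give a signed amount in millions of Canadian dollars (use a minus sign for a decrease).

+$847 million

OMO purchase (from banks) $132 million: Bank of Canada balance sheet expands → +$132M.
Currency withdrawal $54 million: just a shift between currency and reserves — both are base money → 0.
Asset purchase (from non-banks) $715 million: Bank of Canada balance sheet expands → +$715M.
Net: 132 + 0 + 715 = +$847 million.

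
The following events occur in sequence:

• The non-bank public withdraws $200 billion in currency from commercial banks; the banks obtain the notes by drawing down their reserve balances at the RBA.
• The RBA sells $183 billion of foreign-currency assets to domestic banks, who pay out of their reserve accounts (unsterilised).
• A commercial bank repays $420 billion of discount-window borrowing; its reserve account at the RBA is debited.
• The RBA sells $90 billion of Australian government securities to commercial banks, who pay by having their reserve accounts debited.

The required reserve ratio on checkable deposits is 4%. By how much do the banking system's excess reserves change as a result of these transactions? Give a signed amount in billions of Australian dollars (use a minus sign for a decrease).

Currency withdrawal $200 billion: reserves −$200B, deposits −$200B.
FX sale $183 billion: reserves −$183B, deposits 0.
Discount-window repayment $420 billion: reserves −$420B, deposits 0.
OMO sale (to banks) $90 billion: reserves −$90B, deposits 0.
Totals: Δreserves = −$893B, Δdeposits = −$200B.
Δrequired reserves = 4% × −$200B = −$8B.
Δexcess reserves = Δreserves − Δrequired = −$893B − (−$8B) = -$885 billion.

-$885 billion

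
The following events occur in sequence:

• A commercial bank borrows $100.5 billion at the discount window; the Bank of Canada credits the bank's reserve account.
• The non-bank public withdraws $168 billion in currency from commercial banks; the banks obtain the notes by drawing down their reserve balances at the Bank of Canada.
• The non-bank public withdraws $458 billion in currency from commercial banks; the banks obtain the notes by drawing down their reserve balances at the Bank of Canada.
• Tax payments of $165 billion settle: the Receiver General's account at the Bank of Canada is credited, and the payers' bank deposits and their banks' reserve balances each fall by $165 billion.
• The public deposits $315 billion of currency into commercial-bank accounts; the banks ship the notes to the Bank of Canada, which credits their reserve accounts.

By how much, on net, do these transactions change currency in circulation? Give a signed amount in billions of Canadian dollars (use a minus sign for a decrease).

+$311 billion

Bank of Canada balance sheet:
  Assets:      Loans to banks +$100.5B
  Liabilities: Bank reserves −$375.5B, Currency in circulation +$311B, Government deposits +$165B
So the change in currency in circulation is +$311 billion.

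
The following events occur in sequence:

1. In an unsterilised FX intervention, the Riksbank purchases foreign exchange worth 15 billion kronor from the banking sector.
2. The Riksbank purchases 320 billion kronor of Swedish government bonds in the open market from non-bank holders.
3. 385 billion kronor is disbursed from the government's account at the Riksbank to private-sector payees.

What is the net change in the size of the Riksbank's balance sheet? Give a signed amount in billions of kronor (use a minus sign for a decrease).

Riksbank balance sheet:
  Assets:      Securities +320B, Foreign assets +15B
  Liabilities: Bank reserves +720B, Government deposits −385B
Commercial banking system:
  Assets:      Reserves at CB +720B, Foreign assets −15B
  Liabilities: Checkable deposits +705B
Change in total Riksbank assets = +335 billion.

+335 billion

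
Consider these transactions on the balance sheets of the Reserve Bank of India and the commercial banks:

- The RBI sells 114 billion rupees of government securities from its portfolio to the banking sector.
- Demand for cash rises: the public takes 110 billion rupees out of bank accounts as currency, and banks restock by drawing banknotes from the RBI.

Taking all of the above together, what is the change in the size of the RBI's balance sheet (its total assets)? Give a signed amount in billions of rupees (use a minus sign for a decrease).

RBI balance sheet:
  Assets:      Securities −114B
  Liabilities: Bank reserves −224B, Currency in circulation +110B
Change in total RBI assets = -114 billion.

-114 billion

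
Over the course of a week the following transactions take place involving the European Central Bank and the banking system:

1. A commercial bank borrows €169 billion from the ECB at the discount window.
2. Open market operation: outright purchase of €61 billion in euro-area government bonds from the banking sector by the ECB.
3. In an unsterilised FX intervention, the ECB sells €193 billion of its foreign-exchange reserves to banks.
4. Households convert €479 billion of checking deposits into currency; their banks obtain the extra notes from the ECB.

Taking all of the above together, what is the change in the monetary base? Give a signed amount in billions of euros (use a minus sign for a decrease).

+€37 billion

Discount-window loan €169 billion: ECB balance sheet expands → +€169B.
OMO purchase (from banks) €61 billion: ECB balance sheet expands → +€61B.
FX sale €193 billion: ECB balance sheet contracts → −€193B.
Currency withdrawal €479 billion: just a shift between currency and reserves — both are base money → 0.
Net: 169 + 61 − 193 + 0 = +€37 billion.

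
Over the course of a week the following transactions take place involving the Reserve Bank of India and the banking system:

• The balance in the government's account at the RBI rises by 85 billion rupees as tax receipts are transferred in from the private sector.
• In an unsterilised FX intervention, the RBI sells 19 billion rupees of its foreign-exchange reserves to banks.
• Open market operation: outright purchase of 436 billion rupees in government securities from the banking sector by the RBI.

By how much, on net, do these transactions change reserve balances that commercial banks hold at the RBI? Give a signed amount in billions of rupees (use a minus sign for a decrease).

+332 billion

Government account inflow 85 billion rupees: funds move from bank reserves into the government account → −85B.
FX sale 19 billion rupees: the buying banks pay out of their reserve balances → −19B.
OMO purchase (from banks) 436 billion rupees: the RBI pays by crediting reserve accounts → +436B.
Net: −85 − 19 + 436 = +332 billion.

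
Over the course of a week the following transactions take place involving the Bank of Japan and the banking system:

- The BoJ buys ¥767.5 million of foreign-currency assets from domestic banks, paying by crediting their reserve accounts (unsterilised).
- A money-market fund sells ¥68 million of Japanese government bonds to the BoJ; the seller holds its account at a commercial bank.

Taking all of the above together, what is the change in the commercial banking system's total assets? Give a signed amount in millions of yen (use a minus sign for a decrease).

+¥68 million

BoJ balance sheet:
  Assets:      Securities +¥68M, Foreign assets +¥767.5M
  Liabilities: Bank reserves +¥835.5M
Commercial banking system:
  Assets:      Reserves at CB +¥835.5M, Foreign assets −¥767.5M
  Liabilities: Checkable deposits +¥68M
Change in total bank assets = +¥68 million.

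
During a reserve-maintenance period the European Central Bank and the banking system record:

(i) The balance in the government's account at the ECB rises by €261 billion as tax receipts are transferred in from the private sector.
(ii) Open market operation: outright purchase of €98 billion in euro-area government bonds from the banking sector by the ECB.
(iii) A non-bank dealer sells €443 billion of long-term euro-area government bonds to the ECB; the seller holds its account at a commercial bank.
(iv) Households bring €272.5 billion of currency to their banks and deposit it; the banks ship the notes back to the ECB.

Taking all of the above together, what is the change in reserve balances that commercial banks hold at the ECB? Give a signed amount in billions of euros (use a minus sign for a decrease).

ECB balance sheet:
  Assets:      Securities +€541B
  Liabilities: Bank reserves +€552.5B, Currency in circulation −€272.5B, Government deposits +€261B
Commercial banking system:
  Assets:      Reserves at CB +€552.5B, Securities −€98B
  Liabilities: Checkable deposits +€454.5B
So the change in reserve balances that commercial banks hold at the ECB is +€552.5 billion.

+€552.5 billion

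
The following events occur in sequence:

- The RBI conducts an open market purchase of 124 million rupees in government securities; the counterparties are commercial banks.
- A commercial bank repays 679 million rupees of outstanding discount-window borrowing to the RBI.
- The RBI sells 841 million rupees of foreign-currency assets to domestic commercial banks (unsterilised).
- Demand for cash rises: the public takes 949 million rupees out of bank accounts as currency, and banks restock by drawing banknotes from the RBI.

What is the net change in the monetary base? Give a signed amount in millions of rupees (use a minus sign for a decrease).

-1396 million

RBI balance sheet:
  Assets:      Securities +124M, Loans to banks −679M, Foreign assets −841M
  Liabilities: Bank reserves −2345M, Currency in circulation +949M
Commercial banking system:
  Assets:      Reserves at CB −2345M, Securities −124M, Foreign assets +841M
  Liabilities: Checkable deposits −949M, Borrowings from CB −679M
Monetary base = currency + reserves: +949M + (−2345M) = -1396 million.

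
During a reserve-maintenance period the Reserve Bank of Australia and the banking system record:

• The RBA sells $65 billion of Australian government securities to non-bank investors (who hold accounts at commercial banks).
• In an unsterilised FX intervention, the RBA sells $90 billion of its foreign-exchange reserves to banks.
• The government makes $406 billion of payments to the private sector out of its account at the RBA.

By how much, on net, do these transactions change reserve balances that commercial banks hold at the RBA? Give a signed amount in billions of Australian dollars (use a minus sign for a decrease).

+$251 billion

Asset sale (to non-banks) $65 billion: the non-bank buyers' banks settle from reserves → −$65B.
FX sale $90 billion: the buying banks pay out of their reserve balances → −$90B.
Government spending $406 billion: government payments flow into bank reserve accounts → +$406B.
Net: −65 − 90 + 406 = +$251 billion.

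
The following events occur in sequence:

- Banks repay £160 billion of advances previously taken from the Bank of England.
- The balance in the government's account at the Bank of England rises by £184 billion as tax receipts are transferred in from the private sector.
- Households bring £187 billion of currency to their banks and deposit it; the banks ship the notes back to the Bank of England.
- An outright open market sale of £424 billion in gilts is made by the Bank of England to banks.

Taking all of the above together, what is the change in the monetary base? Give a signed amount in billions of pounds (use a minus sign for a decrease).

Bank of England balance sheet:
  Assets:      Securities −£424B, Loans to banks −£160B
  Liabilities: Bank reserves −£581B, Currency in circulation −£187B, Government deposits +£184B
Commercial banking system:
  Assets:      Reserves at CB −£581B, Securities +£424B
  Liabilities: Checkable deposits +£3B, Borrowings from CB −£160B
Monetary base = currency + reserves: −£187B + (−£581B) = -£768 billion.

-£768 billion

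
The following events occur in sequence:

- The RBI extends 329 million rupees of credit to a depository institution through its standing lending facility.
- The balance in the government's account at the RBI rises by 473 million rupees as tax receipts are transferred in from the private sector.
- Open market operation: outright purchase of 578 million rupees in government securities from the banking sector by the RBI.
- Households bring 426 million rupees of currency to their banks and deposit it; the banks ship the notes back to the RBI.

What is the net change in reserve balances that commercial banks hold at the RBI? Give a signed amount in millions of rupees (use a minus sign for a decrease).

Discount-window loan 329 million rupees: the loan is credited to the bank's reserve account → +329M.
Government account inflow 473 million rupees: funds move from bank reserves into the government account → −473M.
OMO purchase (from banks) 578 million rupees: the RBI pays by crediting reserve accounts → +578M.
Currency deposit 426 million rupees: returned notes are swapped for reserve credit → +426M.
Net: 329 − 473 + 578 + 426 = +860 million.

+860 million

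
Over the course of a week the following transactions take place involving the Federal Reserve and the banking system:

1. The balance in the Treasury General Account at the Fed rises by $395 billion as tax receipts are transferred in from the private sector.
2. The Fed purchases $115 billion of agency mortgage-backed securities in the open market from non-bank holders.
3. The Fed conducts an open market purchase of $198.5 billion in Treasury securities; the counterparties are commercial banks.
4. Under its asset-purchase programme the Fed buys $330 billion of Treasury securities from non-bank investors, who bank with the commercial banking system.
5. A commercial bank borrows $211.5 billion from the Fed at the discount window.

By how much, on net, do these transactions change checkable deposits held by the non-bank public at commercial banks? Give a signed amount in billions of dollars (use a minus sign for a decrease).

Government account inflow $395 billion: non-bank counterparties' bank balances fall → −$395B.
Asset purchase (from non-banks) $115 billion: non-bank counterparties' bank balances rise → +$115B.
OMO purchase (from banks) $198.5 billion: the counterparty is a bank, so public deposits are unchanged → 0.
Asset purchase (from non-banks) $330 billion: non-bank counterparties' bank balances rise → +$330B.
Discount-window loan $211.5 billion: the counterparty is a bank, so public deposits are unchanged → 0.
Net: −395 + 115 + 0 + 330 + 0 = +$50 billion.

+$50 billion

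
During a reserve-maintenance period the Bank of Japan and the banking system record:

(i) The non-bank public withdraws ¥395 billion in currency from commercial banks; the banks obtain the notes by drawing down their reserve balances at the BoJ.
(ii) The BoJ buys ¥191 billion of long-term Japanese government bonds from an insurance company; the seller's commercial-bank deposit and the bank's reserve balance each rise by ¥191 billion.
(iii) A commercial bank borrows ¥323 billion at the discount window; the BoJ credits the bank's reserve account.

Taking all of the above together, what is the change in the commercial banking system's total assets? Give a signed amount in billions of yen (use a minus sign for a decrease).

+¥119 billion

BoJ balance sheet:
  Assets:      Securities +¥191B, Loans to banks +¥323B
  Liabilities: Bank reserves +¥119B, Currency in circulation +¥395B
Commercial banking system:
  Assets:      Reserves at CB +¥119B
  Liabilities: Checkable deposits −¥204B, Borrowings from CB +¥323B
Change in total bank assets = +¥119 billion.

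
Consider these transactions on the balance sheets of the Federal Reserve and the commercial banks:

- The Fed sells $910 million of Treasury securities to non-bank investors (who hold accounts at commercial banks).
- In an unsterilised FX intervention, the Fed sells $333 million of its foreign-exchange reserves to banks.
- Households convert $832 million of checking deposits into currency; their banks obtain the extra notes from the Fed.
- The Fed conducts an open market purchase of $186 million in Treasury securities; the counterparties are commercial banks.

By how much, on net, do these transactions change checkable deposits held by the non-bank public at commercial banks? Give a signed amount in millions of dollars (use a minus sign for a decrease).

-$1742 million

Asset sale (to non-banks) $910 million: non-bank counterparties' bank balances fall → −$910M.
FX sale $333 million: the counterparty is a bank, so public deposits are unchanged → 0.
Currency withdrawal $832 million: non-bank counterparties' bank balances fall → −$832M.
OMO purchase (from banks) $186 million: the counterparty is a bank, so public deposits are unchanged → 0.
Net: −910 + 0 − 832 + 0 = -$1742 million.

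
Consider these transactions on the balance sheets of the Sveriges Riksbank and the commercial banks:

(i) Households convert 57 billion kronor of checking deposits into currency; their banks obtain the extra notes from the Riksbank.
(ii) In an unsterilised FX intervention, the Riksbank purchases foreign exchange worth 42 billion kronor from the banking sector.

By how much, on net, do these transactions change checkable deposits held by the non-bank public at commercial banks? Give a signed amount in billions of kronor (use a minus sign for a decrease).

-57 billion

Currency withdrawal 57 billion kronor: non-bank counterparties' bank balances fall → −57B.
FX purchase 42 billion kronor: the counterparty is a bank, so public deposits are unchanged → 0.
Net: −57 + 0 = -57 billion.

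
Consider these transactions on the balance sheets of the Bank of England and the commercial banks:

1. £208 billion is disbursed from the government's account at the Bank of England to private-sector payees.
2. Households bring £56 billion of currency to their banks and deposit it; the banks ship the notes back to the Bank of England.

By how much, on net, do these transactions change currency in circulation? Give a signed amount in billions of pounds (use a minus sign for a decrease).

-£56 billion

Bank of England balance sheet:
  Assets:      no change
  Liabilities: Bank reserves +£264B, Currency in circulation −£56B, Government deposits −£208B
So the change in currency in circulation is -£56 billion.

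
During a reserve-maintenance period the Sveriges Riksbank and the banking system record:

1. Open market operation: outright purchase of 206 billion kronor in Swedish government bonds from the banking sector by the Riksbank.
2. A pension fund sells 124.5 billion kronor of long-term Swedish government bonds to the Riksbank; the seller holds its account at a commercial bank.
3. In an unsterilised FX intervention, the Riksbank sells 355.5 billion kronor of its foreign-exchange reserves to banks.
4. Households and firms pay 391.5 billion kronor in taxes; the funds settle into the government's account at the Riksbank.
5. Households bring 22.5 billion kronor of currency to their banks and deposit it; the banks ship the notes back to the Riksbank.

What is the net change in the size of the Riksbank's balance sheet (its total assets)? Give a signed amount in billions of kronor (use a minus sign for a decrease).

-25 billion

OMO purchase (from banks) 206 billion kronor: a Riksbank asset is acquired → +206B.
Asset purchase (from non-banks) 124.5 billion kronor: a Riksbank asset is acquired → +124.5B.
FX sale 355.5 billion kronor: a Riksbank asset is shed → −355.5B.
Government account inflow 391.5 billion kronor: only the composition of liabilities changes → 0.
Currency deposit 22.5 billion kronor: only the composition of liabilities changes → 0.
Net: 206 + 124.5 − 355.5 + 0 + 0 = -25 billion.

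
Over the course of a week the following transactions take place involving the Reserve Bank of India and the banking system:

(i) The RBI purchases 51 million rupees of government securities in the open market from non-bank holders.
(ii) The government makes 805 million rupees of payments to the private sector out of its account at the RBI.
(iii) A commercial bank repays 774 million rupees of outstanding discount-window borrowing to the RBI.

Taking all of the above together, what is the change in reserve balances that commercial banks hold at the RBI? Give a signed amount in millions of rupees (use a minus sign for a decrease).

Asset purchase (from non-banks) 51 million rupees: the RBI pays by crediting reserve accounts → +51M.
Government spending 805 million rupees: government payments flow into bank reserve accounts → +805M.
Discount-window repayment 774 million rupees: repayment is debited from reserves → −774M.
Net: 51 + 805 − 774 = +82 million.

+82 million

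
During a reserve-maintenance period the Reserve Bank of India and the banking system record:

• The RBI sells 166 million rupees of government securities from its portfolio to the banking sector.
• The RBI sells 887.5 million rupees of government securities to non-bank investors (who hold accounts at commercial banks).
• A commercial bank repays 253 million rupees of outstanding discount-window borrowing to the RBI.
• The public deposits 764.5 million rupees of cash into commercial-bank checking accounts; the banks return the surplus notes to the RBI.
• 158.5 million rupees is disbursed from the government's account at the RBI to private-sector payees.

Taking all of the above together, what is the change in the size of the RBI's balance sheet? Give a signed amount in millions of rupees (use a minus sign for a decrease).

-1306.5 million

OMO sale (to banks) 166 million rupees: an RBI asset is shed → −166M.
Asset sale (to non-banks) 887.5 million rupees: an RBI asset is shed → −887.5M.
Discount-window repayment 253 million rupees: an RBI asset is shed → −253M.
Currency deposit 764.5 million rupees: only the composition of liabilities changes → 0.
Government spending 158.5 million rupees: only the composition of liabilities changes → 0.
Net: −166 − 887.5 − 253 + 0 + 0 = -1306.5 million.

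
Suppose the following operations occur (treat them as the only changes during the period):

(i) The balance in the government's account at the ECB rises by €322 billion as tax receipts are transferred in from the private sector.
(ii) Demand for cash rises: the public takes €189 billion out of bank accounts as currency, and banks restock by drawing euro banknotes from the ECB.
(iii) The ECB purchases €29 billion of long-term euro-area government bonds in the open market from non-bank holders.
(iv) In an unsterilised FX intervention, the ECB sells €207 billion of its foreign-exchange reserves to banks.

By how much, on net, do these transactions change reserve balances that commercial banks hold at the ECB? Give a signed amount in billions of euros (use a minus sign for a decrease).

ECB balance sheet:
  Assets:      Securities +€29B, Foreign assets −€207B
  Liabilities: Bank reserves −€689B, Currency in circulation +€189B, Government deposits +€322B
Commercial banking system:
  Assets:      Reserves at CB −€689B, Foreign assets +€207B
  Liabilities: Checkable deposits −€482B
So the change in reserve balances that commercial banks hold at the ECB is -€689 billion.

-€689 billion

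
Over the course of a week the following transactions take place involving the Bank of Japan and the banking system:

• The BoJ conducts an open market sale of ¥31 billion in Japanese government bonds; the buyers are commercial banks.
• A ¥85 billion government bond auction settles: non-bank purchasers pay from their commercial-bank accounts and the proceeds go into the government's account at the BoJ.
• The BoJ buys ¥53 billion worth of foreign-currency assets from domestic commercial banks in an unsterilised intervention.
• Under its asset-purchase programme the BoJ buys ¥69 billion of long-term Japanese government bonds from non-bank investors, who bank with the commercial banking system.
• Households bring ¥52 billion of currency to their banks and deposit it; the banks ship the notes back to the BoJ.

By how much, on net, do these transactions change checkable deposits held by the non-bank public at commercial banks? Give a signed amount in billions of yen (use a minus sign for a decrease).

OMO sale (to banks) ¥31 billion: the counterparty is a bank, so public deposits are unchanged → 0.
Government account inflow ¥85 billion: non-bank counterparties' bank balances fall → −¥85B.
FX purchase ¥53 billion: the counterparty is a bank, so public deposits are unchanged → 0.
Asset purchase (from non-banks) ¥69 billion: non-bank counterparties' bank balances rise → +¥69B.
Currency deposit ¥52 billion: non-bank counterparties' bank balances rise → +¥52B.
Net: 0 − 85 + 0 + 69 + 52 = +¥36 billion.

+¥36 billion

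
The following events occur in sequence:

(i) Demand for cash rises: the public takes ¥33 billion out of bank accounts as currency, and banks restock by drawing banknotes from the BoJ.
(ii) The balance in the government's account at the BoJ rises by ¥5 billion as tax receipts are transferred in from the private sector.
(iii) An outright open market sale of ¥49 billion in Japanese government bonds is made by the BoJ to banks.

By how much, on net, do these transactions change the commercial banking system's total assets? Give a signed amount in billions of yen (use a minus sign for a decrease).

-¥38 billion

BoJ balance sheet:
  Assets:      Securities −¥49B
  Liabilities: Bank reserves −¥87B, Currency in circulation +¥33B, Government deposits +¥5B
Commercial banking system:
  Assets:      Reserves at CB −¥87B, Securities +¥49B
  Liabilities: Checkable deposits −¥38B
Change in total bank assets = -¥38 billion.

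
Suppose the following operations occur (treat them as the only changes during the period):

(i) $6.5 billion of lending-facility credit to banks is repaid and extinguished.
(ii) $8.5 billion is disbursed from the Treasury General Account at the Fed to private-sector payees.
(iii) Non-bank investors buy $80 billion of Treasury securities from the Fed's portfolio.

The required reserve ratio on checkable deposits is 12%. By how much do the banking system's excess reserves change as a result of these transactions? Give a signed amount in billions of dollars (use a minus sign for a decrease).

Discount-window repayment $6.5 billion: reserves −$6.5B, deposits 0.
Government spending $8.5 billion: reserves +$8.5B, deposits +$8.5B.
Asset sale (to non-banks) $80 billion: reserves −$80B, deposits −$80B.
Totals: Δreserves = −$78B, Δdeposits = −$71.5B.
Δrequired reserves = 12% × −$71.5B = −$8.58B.
Δexcess reserves = Δreserves − Δrequired = −$78B − (−$8.58B) = -$69.42 billion.

-$69.42 billion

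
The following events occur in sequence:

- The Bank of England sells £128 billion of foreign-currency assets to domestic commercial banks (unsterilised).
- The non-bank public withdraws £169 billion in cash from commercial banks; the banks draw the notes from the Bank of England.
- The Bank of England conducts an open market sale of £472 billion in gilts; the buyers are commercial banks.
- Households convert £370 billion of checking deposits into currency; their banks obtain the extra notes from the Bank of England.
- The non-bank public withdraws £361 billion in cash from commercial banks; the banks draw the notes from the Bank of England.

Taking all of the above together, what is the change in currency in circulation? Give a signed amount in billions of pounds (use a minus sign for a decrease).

Bank of England balance sheet:
  Assets:      Securities −£472B, Foreign assets −£128B
  Liabilities: Bank reserves −£1500B, Currency in circulation +£900B
Commercial banking system:
  Assets:      Reserves at CB −£1500B, Securities +£472B, Foreign assets +£128B
  Liabilities: Checkable deposits −£900B
So the change in currency in circulation is +£900 billion.

+£900 billion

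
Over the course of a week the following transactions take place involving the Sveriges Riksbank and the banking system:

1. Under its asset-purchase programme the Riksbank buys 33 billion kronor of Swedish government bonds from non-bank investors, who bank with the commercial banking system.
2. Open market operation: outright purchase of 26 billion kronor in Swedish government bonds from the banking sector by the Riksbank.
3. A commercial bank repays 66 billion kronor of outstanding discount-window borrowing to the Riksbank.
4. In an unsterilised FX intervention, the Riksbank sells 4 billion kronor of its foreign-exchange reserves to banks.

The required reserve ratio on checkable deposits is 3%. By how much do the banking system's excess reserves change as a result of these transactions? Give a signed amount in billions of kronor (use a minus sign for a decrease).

Asset purchase (from non-banks) 33 billion kronor: reserves +33B, deposits +33B.
OMO purchase (from banks) 26 billion kronor: reserves +26B, deposits 0.
Discount-window repayment 66 billion kronor: reserves −66B, deposits 0.
FX sale 4 billion kronor: reserves −4B, deposits 0.
Totals: Δreserves = −11B, Δdeposits = +33B.
Δrequired reserves = 3% × +33B = +0.99B.
Δexcess reserves = Δreserves − Δrequired = −11B − (+0.99B) = -11.99 billion.

-11.99 billion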